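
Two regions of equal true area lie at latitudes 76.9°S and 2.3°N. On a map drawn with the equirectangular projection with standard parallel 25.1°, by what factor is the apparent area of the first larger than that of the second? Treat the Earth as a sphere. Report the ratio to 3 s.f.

4.41

With standard parallel φ₀ = 25.1°, the equirectangular projection gives x = Rλ cos φ₀, y = Rφ, so h = 1 and k = cos 25.1° / cos φ.
Areal scale at 76.9°: h·k = 1.000 × 3.995 = 3.995.
Areal scale at 2.3°: h·k = 1.000 × 0.9063 = 0.9063.
Ratio = 3.995/0.9063 ≈ 4.41.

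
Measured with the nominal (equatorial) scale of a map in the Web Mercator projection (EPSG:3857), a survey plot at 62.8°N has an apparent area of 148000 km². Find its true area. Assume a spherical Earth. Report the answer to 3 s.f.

30900 km²

The Mercator projection is conformal; its linear scale factor is the same in every direction and equals sec φ = 1/cos φ.
Areal scale = k² = sec²φ = 1/cos²(62.8°) = 1/0.4571² = 4.786.
True area = apparent / (areal scale) = 148000 / 4.786 ≈ 30900 km².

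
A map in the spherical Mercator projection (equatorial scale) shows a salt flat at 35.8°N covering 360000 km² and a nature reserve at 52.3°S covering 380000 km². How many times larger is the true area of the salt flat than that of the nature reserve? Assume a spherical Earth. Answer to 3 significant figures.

On Mercator the areal scale is sec²φ, so true area = apparent × cos²φ.
True area of salt flat: 360000 × cos²(35.8°) = 360000 × 0.6578 = 236800 km².
True area of nature reserve: 380000 × cos²(52.3°) = 380000 × 0.3740 = 142100 km².
Ratio = 236800 / 142100 ≈ 1.67.

1.67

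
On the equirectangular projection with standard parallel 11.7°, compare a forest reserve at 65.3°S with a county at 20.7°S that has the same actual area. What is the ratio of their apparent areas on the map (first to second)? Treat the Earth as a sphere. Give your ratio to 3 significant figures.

2.24

In the equirectangular projection with standard parallel φ₀ = 11.7° (x = Rλ cos φ₀, y = Rφ), meridians are true-scale (h = 1) and the parallel scale is k = cos φ₀ / cos φ.
Areal scale at 65.3°: h·k = 1.000 × 2.343 = 2.343.
Areal scale at 20.7°: h·k = 1.000 × 1.047 = 1.047.
Ratio = 2.343/1.047 ≈ 2.24.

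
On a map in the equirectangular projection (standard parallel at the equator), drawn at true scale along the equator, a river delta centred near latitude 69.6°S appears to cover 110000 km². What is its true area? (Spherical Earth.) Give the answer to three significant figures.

38300 km²

In the plate carrée (x = Rλ, y = Rφ), meridians are true-scale (h = 1) and parallels are stretched by k = sec φ.
Areal scale = h·k = 1 × sec φ; at 69.6°, h = 1.000, k = 2.869, so h·k = 2.869.
True area = apparent / (areal scale) = 110000 / 2.869 ≈ 38300 km².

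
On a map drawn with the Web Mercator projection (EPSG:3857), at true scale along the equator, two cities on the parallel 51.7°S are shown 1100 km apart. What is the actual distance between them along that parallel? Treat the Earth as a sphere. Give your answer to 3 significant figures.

682 km

The Mercator projection is conformal; its linear scale factor is the same in every direction and equals sec φ = 1/cos φ.
Along the parallel at 51.7°, map distances are exaggerated by k = sec 51.7° = 1.613.
True distance = 1100 / 1.613 = 1100 × cos 51.7° ≈ 682 km.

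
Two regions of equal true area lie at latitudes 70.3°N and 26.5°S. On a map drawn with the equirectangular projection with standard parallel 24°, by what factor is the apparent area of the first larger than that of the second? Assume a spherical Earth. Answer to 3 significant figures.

2.65

In the equirectangular projection with standard parallel φ₀ = 24° (x = Rλ cos φ₀, y = Rφ), meridians are true-scale (h = 1) and the parallel scale is k = cos φ₀ / cos φ.
Areal scale at 70.3°: h·k = 1.000 × 2.710 = 2.710.
Areal scale at 26.5°: h·k = 1.000 × 1.021 = 1.021.
Ratio = 2.710/1.021 ≈ 2.65.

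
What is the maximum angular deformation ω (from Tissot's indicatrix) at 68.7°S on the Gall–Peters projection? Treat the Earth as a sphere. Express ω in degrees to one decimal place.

71.2°

The Gall–Peters projection is cylindrical equal-area with φ₀ = 45°. Cylindrical equal-area (φ₀ = 45°): h = cos φ / cos 45° along meridians, k = cos 45° / cos φ along parallels; h·k = 1.
At 68.7°: h = 0.5137, k = 1.947; principal scales a = 1.947, b = 0.5137.
sin(ω/2) = (a − b)/(a + b) = 1.433/2.460 = 0.5824, so ω = 2 arcsin(0.5824) ≈ 71.2°.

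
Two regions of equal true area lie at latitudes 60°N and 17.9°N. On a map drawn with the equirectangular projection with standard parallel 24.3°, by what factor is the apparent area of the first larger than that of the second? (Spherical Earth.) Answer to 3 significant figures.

1.90

The equidistant cylindrical projection with φ₀ = 24.3° has h = 1 (meridians true) and k = cos φ₀ / cos φ along parallels.
Areal scale at 60°: h·k = 1.000 × 1.823 = 1.823.
Areal scale at 17.9°: h·k = 1.000 × 0.9578 = 0.9578.
Ratio = 1.823/0.9578 ≈ 1.90.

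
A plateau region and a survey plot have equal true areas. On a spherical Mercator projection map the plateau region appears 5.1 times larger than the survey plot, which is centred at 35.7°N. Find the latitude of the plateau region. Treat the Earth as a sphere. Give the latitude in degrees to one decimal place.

On Mercator, (apparent₁)/(apparent₂) = sec²φ₁ / sec²φ₂ when true areas are equal.
cos²φ₂ / cos²φ₁ = 5.1  ⇒  cos φ₁ = cos 35.7° / √5.1 = 0.8121/2.258 = 0.3596.
φ₁ = arccos(0.3596) ≈ 68.9°.

68.9°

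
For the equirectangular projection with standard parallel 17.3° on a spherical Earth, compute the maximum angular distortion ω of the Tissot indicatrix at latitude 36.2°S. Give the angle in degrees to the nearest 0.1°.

In the equirectangular projection with standard parallel φ₀ = 17.3° (x = Rλ cos φ₀, y = Rφ), meridians are true-scale (h = 1) and the parallel scale is k = cos φ₀ / cos φ.
At 36.2°: h = 1.000, k = 1.183; principal scales a = 1.183, b = 1.000.
sin(ω/2) = (a − b)/(a + b) = 0.1832/2.183 = 0.08390, so ω = 2 arcsin(0.08390) ≈ 9.6°.

9.6°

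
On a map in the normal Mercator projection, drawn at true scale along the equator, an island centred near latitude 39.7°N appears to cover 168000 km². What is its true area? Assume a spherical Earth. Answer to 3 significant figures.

99500 km²

The Mercator projection is conformal; its linear scale factor is the same in every direction and equals sec φ = 1/cos φ.
Areal scale = k² = sec²φ = 1/cos²(39.7°) = 1/0.7694² = 1.689.
True area = apparent / (areal scale) = 168000 / 1.689 ≈ 99500 km².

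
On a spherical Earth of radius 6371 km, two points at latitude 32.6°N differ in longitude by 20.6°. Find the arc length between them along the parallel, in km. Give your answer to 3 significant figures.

Arc length along a parallel = R cos φ · Δλ (with Δλ in radians).
= 6371 × cos 32.6° × (20.6° × π/180) = 6371 × 0.8425 × 0.3595 ≈ 1930 km.

1930 km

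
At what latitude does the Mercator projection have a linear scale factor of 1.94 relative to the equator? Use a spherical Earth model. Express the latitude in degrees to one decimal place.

59.0°

Mercator scale is k = sec φ = 1/cos φ.
1/cos φ = 1.94  ⇒  cos φ = 0.5155  ⇒  φ = arccos(0.5155) ≈ 59.0°.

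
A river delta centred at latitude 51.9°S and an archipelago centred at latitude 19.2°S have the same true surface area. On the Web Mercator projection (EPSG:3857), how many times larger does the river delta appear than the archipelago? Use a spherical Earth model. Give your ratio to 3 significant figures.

2.34

Mercator areal scale is sec²φ.
At 51.9°: sec²(51.9°) = 1/0.6170² = 2.627.
At 19.2°: sec²(19.2°) = 1/0.9444² = 1.121.
Ratio = 2.627/1.121 = cos²(19.2°)/cos²(51.9°) ≈ 2.34.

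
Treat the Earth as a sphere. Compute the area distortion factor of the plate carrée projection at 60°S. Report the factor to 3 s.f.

2.00

In the plate carrée (x = Rλ, y = Rφ), meridians are true-scale (h = 1) and parallels are stretched by k = sec φ.
Areal scale = h·k = 1 × sec φ; at 60°, h = 1.000, k = 2.000, so h·k = 2.000.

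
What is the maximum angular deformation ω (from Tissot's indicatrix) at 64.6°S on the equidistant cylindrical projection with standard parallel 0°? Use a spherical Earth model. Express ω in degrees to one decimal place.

47.1°

For the equirectangular projection with φ₀ = 0 (plate carrée), h = 1 along meridians and k = sec φ along parallels.
At 64.6°: h = 1.000, k = 2.331; principal scales a = 2.331, b = 1.000.
sin(ω/2) = (a − b)/(a + b) = 1.331/3.331 = 0.3996, so ω = 2 arcsin(0.3996) ≈ 47.1°.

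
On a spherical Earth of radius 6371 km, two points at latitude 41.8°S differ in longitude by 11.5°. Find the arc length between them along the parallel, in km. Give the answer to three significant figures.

Arc length along a parallel = R cos φ · Δλ (with Δλ in radians).
= 6371 × cos 41.8° × (11.5° × π/180) = 6371 × 0.7455 × 0.2007 ≈ 953 km.

953 km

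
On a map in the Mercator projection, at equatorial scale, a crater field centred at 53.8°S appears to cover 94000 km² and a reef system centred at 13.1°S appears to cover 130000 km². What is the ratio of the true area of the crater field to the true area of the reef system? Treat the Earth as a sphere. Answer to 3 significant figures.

On Mercator the areal scale is sec²φ, so true area = apparent × cos²φ.
True area of crater field: 94000 × cos²(53.8°) = 94000 × 0.3488 = 32790 km².
True area of reef system: 130000 × cos²(13.1°) = 130000 × 0.9486 = 123300 km².
Ratio = 32790 / 123300 ≈ 0.266.

0.266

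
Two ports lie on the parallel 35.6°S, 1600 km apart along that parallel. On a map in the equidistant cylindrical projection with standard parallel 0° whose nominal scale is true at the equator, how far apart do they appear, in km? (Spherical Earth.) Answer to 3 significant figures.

1970 km

For the equirectangular projection with φ₀ = 0 (plate carrée), h = 1 along meridians and k = sec φ along parallels.
Along the parallel, k = sec 35.6° = 1/0.8131 = 1.230.
Map distance = 1600 × 1.230 ≈ 1970 km.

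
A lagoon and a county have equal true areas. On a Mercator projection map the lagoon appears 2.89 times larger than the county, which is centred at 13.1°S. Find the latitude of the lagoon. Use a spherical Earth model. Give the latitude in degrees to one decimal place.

For equal true areas on Mercator, apparent areas scale as sec²φ, so the ratio is cos²φ₂ / cos²φ₁.
cos²φ₂ / cos²φ₁ = 2.89  ⇒  cos φ₁ = cos 13.1° / √2.89 = 0.9740/1.700 = 0.5729.
φ₁ = arccos(0.5729) ≈ 55.0°.

55.0°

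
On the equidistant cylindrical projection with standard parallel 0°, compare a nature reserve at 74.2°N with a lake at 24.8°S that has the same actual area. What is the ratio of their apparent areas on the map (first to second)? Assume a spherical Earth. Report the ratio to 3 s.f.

3.33

For the equirectangular projection with φ₀ = 0 (plate carrée), h = 1 along meridians and k = sec φ along parallels.
Areal scale at 74.2°: h·k = 1.000 × 3.673 = 3.673.
Areal scale at 24.8°: h·k = 1.000 × 1.102 = 1.102.
Ratio = 3.673/1.102 ≈ 3.33.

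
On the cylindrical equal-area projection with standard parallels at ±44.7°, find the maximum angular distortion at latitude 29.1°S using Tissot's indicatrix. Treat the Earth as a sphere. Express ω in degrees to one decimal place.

23.5°

For cylindrical equal-area with standard parallel φ₀, h = cos φ / cos φ₀ and k = cos φ₀ / cos φ, so h·k = 1.
At 29.1°: h = 1.229, k = 0.8135; principal scales a = 1.229, b = 0.8135.
sin(ω/2) = (a − b)/(a + b) = 0.4158/2.043 = 0.2035, so ω = 2 arcsin(0.2035) ≈ 23.5°.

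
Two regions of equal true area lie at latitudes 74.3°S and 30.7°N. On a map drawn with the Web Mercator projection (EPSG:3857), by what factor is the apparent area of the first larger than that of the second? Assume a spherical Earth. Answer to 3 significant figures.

10.1

Mercator areal scale is sec²φ.
At 74.3°: sec²(74.3°) = 1/0.2706² = 13.66.
At 30.7°: sec²(30.7°) = 1/0.8599² = 1.353.
Ratio = 13.66/1.353 = cos²(30.7°)/cos²(74.3°) ≈ 10.1.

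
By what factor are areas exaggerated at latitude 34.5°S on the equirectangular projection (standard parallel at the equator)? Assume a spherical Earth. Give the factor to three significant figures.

1.21

Plate carrée maps x = Rλ, y = Rφ. The meridian scale is h = 1 and the parallel scale is k = 1/cos φ = sec φ.
Areal scale = h·k = 1 × sec φ; at 34.5°, h = 1.000, k = 1.213, so h·k = 1.213.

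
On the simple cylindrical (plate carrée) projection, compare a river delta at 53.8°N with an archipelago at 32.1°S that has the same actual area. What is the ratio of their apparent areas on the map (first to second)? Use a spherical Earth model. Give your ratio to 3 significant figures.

1.43

Plate carrée maps x = Rλ, y = Rφ. The meridian scale is h = 1 and the parallel scale is k = 1/cos φ = sec φ.
Areal scale at 53.8°: h·k = 1.000 × 1.693 = 1.693.
Areal scale at 32.1°: h·k = 1.000 × 1.180 = 1.180.
Ratio = 1.693/1.180 ≈ 1.43.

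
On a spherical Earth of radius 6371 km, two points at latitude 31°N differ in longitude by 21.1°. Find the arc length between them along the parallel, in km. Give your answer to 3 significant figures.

Arc length along a parallel = R cos φ · Δλ (with Δλ in radians).
= 6371 × cos 31° × (21.1° × π/180) = 6371 × 0.8572 × 0.3683 ≈ 2010 km.

2010 km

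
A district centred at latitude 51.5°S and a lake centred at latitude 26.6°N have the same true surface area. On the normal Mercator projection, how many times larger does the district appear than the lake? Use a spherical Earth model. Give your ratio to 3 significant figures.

2.06

On Mercator, area is exaggerated by sec²φ = 1/cos²φ.
At 51.5°: sec²(51.5°) = 1/0.6225² = 2.580.
At 26.6°: sec²(26.6°) = 1/0.8942² = 1.251.
Ratio = 2.580/1.251 = cos²(26.6°)/cos²(51.5°) ≈ 2.06.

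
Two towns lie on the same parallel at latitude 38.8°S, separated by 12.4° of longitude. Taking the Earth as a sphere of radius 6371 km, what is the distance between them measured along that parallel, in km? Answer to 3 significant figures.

1070 km

Arc length along a parallel = R cos φ · Δλ (with Δλ in radians).
= 6371 × cos 38.8° × (12.4° × π/180) = 6371 × 0.7793 × 0.2164 ≈ 1070 km.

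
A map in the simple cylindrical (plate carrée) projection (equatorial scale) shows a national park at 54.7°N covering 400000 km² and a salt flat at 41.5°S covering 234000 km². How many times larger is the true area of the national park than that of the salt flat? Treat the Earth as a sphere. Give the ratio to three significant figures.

Plate carrée has h = 1 and k = sec φ, giving areal scale sec φ; true area = (apparent area) · cos φ.
True area of national park: 400000 × cos(54.7°) = 400000 × 0.5779 = 231100 km².
True area of salt flat: 234000 × cos(41.5°) = 234000 × 0.7490 = 175300 km².
Ratio = 231100 / 175300 ≈ 1.32.

1.32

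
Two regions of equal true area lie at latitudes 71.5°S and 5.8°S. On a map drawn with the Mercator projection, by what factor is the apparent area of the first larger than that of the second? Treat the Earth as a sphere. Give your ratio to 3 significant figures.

Mercator areal scale is sec²φ.
At 71.5°: sec²(71.5°) = 1/0.3173² = 9.932.
At 5.8°: sec²(5.8°) = 1/0.9949² = 1.010.
Ratio = 9.932/1.010 = cos²(5.8°)/cos²(71.5°) ≈ 9.83.

9.83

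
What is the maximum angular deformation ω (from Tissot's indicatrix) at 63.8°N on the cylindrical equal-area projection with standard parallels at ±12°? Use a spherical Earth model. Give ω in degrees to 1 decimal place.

For cylindrical equal-area with standard parallel φ₀, h = cos φ / cos φ₀ and k = cos φ₀ / cos φ, so h·k = 1.
At 63.8°: h = 0.4514, k = 2.215; principal scales a = 2.215, b = 0.4514.
sin(ω/2) = (a − b)/(a + b) = 1.764/2.667 = 0.6615, so ω = 2 arcsin(0.6615) ≈ 82.8°.

82.8°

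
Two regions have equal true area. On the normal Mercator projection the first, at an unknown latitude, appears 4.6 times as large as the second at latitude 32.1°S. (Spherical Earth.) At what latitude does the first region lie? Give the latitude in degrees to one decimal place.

66.7°

For equal true areas on Mercator, apparent areas scale as sec²φ, so the ratio is cos²φ₂ / cos²φ₁.
cos²φ₂ / cos²φ₁ = 4.6  ⇒  cos φ₁ = cos 32.1° / √4.6 = 0.8471/2.145 = 0.3950.
φ₁ = arccos(0.3950) ≈ 66.7°.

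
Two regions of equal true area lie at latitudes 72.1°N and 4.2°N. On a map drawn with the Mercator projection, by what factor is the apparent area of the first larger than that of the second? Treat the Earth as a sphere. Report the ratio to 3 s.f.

Mercator is conformal with k = sec φ, so areal scale = k² = sec²φ.
At 72.1°: sec²(72.1°) = 1/0.3074² = 10.59.
At 4.2°: sec²(4.2°) = 1/0.9973² = 1.005.
Ratio = 10.59/1.005 = cos²(4.2°)/cos²(72.1°) ≈ 10.5.

10.5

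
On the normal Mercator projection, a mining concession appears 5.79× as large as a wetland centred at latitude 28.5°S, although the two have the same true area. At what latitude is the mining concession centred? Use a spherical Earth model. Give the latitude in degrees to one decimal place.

68.6°

Mercator areal scale is sec²φ, so apparent-area ratio = sec²φ₁ / sec²φ₂ = cos²φ₂ / cos²φ₁.
cos²φ₂ / cos²φ₁ = 5.79  ⇒  cos φ₁ = cos 28.5° / √5.79 = 0.8788/2.406 = 0.3652.
φ₁ = arccos(0.3652) ≈ 68.6°.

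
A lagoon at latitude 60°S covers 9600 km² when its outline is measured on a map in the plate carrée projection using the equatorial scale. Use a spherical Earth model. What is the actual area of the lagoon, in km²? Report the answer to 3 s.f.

4800 km²

For the equirectangular projection with φ₀ = 0 (plate carrée), h = 1 along meridians and k = sec φ along parallels.
Areal scale = h·k = 1 × sec φ; at 60°, h = 1.000, k = 2.000, so h·k = 2.000.
True area = apparent / (areal scale) = 9600 / 2.000 ≈ 4800 km².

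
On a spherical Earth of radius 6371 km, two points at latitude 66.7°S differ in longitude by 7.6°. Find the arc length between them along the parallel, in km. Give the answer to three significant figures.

334 km

Arc length along a parallel = R cos φ · Δλ (with Δλ in radians).
= 6371 × cos 66.7° × (7.6° × π/180) = 6371 × 0.3955 × 0.1326 ≈ 334 km.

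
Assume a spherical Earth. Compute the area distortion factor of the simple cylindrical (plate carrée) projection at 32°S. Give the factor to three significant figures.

For the equirectangular projection with φ₀ = 0 (plate carrée), h = 1 along meridians and k = sec φ along parallels.
Areal scale = h·k = 1 × sec φ; at 32°, h = 1.000, k = 1.179, so h·k = 1.179.

1.18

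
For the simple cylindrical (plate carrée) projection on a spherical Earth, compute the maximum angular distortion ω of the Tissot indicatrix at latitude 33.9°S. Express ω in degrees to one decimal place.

10.7°

Plate carrée maps x = Rλ, y = Rφ. The meridian scale is h = 1 and the parallel scale is k = 1/cos φ = sec φ.
At 33.9°: h = 1.000, k = 1.205; principal scales a = 1.205, b = 1.000.
sin(ω/2) = (a − b)/(a + b) = 0.2048/2.205 = 0.09289, so ω = 2 arcsin(0.09289) ≈ 10.7°.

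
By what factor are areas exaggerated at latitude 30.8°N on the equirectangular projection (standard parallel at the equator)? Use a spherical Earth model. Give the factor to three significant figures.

1.16

For the equirectangular projection with φ₀ = 0 (plate carrée), h = 1 along meridians and k = sec φ along parallels.
Areal scale = h·k = 1 × sec φ; at 30.8°, h = 1.000, k = 1.164, so h·k = 1.164.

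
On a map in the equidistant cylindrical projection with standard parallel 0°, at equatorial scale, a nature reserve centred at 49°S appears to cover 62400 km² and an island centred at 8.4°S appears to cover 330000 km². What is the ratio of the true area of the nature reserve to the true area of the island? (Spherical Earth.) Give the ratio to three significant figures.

On the plate carrée, areal scale = h·k = 1 × sec φ, so true area = apparent × cos φ.
True area of nature reserve: 62400 × cos(49°) = 62400 × 0.6561 = 40940 km².
True area of island: 330000 × cos(8.4°) = 330000 × 0.9893 = 326500 km².
Ratio = 40940 / 326500 ≈ 0.125.

0.125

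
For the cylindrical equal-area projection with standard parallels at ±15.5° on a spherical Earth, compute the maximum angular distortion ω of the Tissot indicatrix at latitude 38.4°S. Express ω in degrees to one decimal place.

23.5°

Cylindrical equal-area (φ₀ = 15.5°): h = cos φ / cos 15.5° along meridians, k = cos 15.5° / cos φ along parallels; h·k = 1.
At 38.4°: h = 0.8133, k = 1.230; principal scales a = 1.230, b = 0.8133.
sin(ω/2) = (a − b)/(a + b) = 0.4163/2.043 = 0.2038, so ω = 2 arcsin(0.2038) ≈ 23.5°.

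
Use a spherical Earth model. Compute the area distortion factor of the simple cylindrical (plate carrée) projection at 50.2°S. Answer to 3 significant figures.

1.56

For the equirectangular projection with φ₀ = 0 (plate carrée), h = 1 along meridians and k = sec φ along parallels.
Areal scale = h·k = 1 × sec φ; at 50.2°, h = 1.000, k = 1.562, so h·k = 1.562.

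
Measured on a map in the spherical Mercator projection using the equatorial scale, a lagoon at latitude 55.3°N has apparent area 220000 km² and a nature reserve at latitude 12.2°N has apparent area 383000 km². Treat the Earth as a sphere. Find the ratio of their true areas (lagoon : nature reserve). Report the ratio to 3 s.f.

On Mercator the areal scale is sec²φ, so true area = apparent × cos²φ.
True area of lagoon: 220000 × cos²(55.3°) = 220000 × 0.3241 = 71300 km².
True area of nature reserve: 383000 × cos²(12.2°) = 383000 × 0.9553 = 365900 km².
Ratio = 71300 / 365900 ≈ 0.195.

0.195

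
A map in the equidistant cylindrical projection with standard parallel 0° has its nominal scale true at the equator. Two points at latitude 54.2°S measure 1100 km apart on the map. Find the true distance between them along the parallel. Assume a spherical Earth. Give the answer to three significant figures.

643 km

For the equirectangular projection with φ₀ = 0 (plate carrée), h = 1 along meridians and k = sec φ along parallels.
Along the parallel at 54.2°, map distances are exaggerated by k = sec 54.2° = 1.710.
True distance = 1100 / 1.710 = 1100 × cos 54.2° ≈ 643 km.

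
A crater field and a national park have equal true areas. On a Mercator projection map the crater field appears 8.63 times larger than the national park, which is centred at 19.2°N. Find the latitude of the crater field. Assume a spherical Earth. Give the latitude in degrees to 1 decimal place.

71.2°

Mercator areal scale is sec²φ, so apparent-area ratio = sec²φ₁ / sec²φ₂ = cos²φ₂ / cos²φ₁.
cos²φ₂ / cos²φ₁ = 8.63  ⇒  cos φ₁ = cos 19.2° / √8.63 = 0.9444/2.938 = 0.3215.
φ₁ = arccos(0.3215) ≈ 71.2°.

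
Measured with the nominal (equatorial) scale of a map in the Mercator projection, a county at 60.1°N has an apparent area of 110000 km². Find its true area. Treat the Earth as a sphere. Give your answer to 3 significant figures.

27300 km²

The Mercator projection is conformal; its linear scale factor is the same in every direction and equals sec φ = 1/cos φ.
Areal scale = k² = sec²φ = 1/cos²(60.1°) = 1/0.4985² = 4.024.
True area = apparent / (areal scale) = 110000 / 4.024 ≈ 27300 km².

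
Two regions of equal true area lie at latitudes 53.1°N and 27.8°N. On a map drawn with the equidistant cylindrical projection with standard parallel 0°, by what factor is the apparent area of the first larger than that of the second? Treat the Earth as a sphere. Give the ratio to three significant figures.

For the equirectangular projection with φ₀ = 0 (plate carrée), h = 1 along meridians and k = sec φ along parallels.
Areal scale at 53.1°: h·k = 1.000 × 1.666 = 1.666.
Areal scale at 27.8°: h·k = 1.000 × 1.130 = 1.130.
Ratio = 1.666/1.130 ≈ 1.47.

1.47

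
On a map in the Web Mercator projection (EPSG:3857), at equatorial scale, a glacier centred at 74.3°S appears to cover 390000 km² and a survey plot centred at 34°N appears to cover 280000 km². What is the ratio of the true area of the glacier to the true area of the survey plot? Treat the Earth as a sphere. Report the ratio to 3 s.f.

0.148

On Mercator the areal scale is sec²φ, so true area = apparent × cos²φ.
True area of glacier: 390000 × cos²(74.3°) = 390000 × 0.07322 = 28560 km².
True area of survey plot: 280000 × cos²(34°) = 280000 × 0.6873 = 192400 km².
Ratio = 28560 / 192400 ≈ 0.148.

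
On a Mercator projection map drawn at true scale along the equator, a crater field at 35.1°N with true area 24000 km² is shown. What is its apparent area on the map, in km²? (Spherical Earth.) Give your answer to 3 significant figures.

The Mercator projection is conformal; its linear scale factor is the same in every direction and equals sec φ = 1/cos φ.
Areal scale = k² = sec²φ = 1/cos²(35.1°) = 1/0.8181² = 1.494.
Apparent area = 24000 × 1.494 ≈ 35900 km².

35900 km²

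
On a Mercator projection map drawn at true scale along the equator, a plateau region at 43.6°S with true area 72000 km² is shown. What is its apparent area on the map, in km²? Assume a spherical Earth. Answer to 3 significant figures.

137000 km²

Mercator is conformal, so the point scale is isotropic: h = k = sec φ = 1/cos φ.
Areal scale = k² = sec²φ = 1/cos²(43.6°) = 1/0.7242² = 1.907.
Apparent area = 72000 × 1.907 ≈ 137000 km².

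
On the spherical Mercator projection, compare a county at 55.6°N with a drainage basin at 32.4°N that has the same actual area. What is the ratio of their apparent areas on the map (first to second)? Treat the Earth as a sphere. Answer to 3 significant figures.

On Mercator, area is exaggerated by sec²φ = 1/cos²φ.
At 55.6°: sec²(55.6°) = 1/0.5650² = 3.133.
At 32.4°: sec²(32.4°) = 1/0.8443² = 1.403.
Ratio = 3.133/1.403 = cos²(32.4°)/cos²(55.6°) ≈ 2.23.

2.23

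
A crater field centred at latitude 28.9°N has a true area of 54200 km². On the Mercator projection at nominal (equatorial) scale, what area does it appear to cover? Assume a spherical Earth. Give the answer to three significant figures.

For Mercator, h = k = sec φ (a conformal cylindrical projection has a single point scale, 1/cos φ).
Areal scale = k² = sec²φ = 1/cos²(28.9°) = 1/0.8755² = 1.305.
Apparent area = 54200 × 1.305 ≈ 70700 km².

70700 km²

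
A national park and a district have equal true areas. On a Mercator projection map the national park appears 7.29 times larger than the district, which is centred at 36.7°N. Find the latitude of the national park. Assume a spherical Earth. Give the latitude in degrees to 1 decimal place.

On Mercator, (apparent₁)/(apparent₂) = sec²φ₁ / sec²φ₂ when true areas are equal.
cos²φ₂ / cos²φ₁ = 7.29  ⇒  cos φ₁ = cos 36.7° / √7.29 = 0.8018/2.700 = 0.2970.
φ₁ = arccos(0.2970) ≈ 72.7°.

72.7°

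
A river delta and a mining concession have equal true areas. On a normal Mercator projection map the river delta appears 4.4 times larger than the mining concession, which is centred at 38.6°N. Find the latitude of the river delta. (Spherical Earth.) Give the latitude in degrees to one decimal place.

68.1°

On Mercator, (apparent₁)/(apparent₂) = sec²φ₁ / sec²φ₂ when true areas are equal.
cos²φ₂ / cos²φ₁ = 4.4  ⇒  cos φ₁ = cos 38.6° / √4.4 = 0.7815/2.098 = 0.3726.
φ₁ = arccos(0.3726) ≈ 68.1°.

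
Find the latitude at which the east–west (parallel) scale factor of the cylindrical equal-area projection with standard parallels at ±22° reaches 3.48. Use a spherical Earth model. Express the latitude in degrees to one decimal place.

For cylindrical equal-area with standard parallel φ₀, h = cos φ / cos φ₀ and k = cos φ₀ / cos φ, so h·k = 1.
k = cos φ₀ / cos φ = 3.48  ⇒  cos φ = cos 22° / 3.48 = 0.2664.
φ = arccos(0.2664) ≈ 74.5°.

74.5°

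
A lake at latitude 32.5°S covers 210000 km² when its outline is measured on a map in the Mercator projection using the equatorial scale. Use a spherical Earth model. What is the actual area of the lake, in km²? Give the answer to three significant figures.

Mercator is conformal, so the point scale is isotropic: h = k = sec φ = 1/cos φ.
Areal scale = k² = sec²φ = 1/cos²(32.5°) = 1/0.8434² = 1.406.
True area = apparent / (areal scale) = 210000 / 1.406 ≈ 149000 km².

149000 km²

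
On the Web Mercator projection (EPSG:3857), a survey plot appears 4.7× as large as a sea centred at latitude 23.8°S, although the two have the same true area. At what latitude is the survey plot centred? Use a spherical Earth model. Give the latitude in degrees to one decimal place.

65.0°

On Mercator, (apparent₁)/(apparent₂) = sec²φ₁ / sec²φ₂ when true areas are equal.
cos²φ₂ / cos²φ₁ = 4.7  ⇒  cos φ₁ = cos 23.8° / √4.7 = 0.9150/2.168 = 0.4220.
φ₁ = arccos(0.4220) ≈ 65.0°.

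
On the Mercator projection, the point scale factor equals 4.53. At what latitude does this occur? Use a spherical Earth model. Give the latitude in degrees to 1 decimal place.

77.2°

Mercator scale is k = sec φ = 1/cos φ.
1/cos φ = 4.53  ⇒  cos φ = 0.2208  ⇒  φ = arccos(0.2208) ≈ 77.2°.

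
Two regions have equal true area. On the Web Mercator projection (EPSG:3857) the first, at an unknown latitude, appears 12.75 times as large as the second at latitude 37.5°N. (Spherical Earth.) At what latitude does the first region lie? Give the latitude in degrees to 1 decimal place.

77.2°

On Mercator, (apparent₁)/(apparent₂) = sec²φ₁ / sec²φ₂ when true areas are equal.
cos²φ₂ / cos²φ₁ = 12.75  ⇒  cos φ₁ = cos 37.5° / √12.75 = 0.7934/3.571 = 0.2222.
φ₁ = arccos(0.2222) ≈ 77.2°.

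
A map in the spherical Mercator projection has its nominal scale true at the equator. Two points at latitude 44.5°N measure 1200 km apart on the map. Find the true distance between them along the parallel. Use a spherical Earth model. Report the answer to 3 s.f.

Mercator is conformal, so the point scale is isotropic: h = k = sec φ = 1/cos φ.
Along the parallel at 44.5°, map distances are exaggerated by k = sec 44.5° = 1.402.
True distance = 1200 / 1.402 = 1200 × cos 44.5° ≈ 856 km.

856 km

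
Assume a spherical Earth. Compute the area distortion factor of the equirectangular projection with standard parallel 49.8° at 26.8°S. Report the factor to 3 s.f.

In the equirectangular projection with standard parallel φ₀ = 49.8° (x = Rλ cos φ₀, y = Rφ), meridians are true-scale (h = 1) and the parallel scale is k = cos φ₀ / cos φ.
Areal scale = h·k = 1 × cos φ₀ / cos φ; at 26.8°, h = 1.000, k = 0.7231, so h·k = 0.7231.

0.723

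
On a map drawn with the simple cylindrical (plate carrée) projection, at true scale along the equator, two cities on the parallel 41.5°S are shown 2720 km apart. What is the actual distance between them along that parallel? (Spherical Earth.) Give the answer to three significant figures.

Plate carrée maps x = Rλ, y = Rφ. The meridian scale is h = 1 and the parallel scale is k = 1/cos φ = sec φ.
Along the parallel at 41.5°, map distances are exaggerated by k = sec 41.5° = 1.335.
True distance = 2720 / 1.335 = 2720 × cos 41.5° ≈ 2040 km.

2040 km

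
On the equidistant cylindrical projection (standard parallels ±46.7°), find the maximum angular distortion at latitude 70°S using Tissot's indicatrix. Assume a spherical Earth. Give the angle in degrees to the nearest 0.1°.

39.1°

The equidistant cylindrical projection with φ₀ = 46.7° has h = 1 (meridians true) and k = cos φ₀ / cos φ along parallels.
At 70°: h = 1.000, k = 2.005; principal scales a = 2.005, b = 1.000.
sin(ω/2) = (a − b)/(a + b) = 1.005/3.005 = 0.3345, so ω = 2 arcsin(0.3345) ≈ 39.1°.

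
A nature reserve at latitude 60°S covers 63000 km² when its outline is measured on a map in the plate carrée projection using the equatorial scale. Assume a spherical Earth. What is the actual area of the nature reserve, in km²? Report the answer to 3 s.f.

31500 km²

For the equirectangular projection with φ₀ = 0 (plate carrée), h = 1 along meridians and k = sec φ along parallels.
Areal scale = h·k = 1 × sec φ; at 60°, h = 1.000, k = 2.000, so h·k = 2.000.
True area = apparent / (areal scale) = 63000 / 2.000 ≈ 31500 km².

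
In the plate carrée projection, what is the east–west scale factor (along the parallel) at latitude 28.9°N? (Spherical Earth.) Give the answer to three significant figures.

1.14

For the equirectangular projection with φ₀ = 0 (plate carrée), h = 1 along meridians and k = sec φ along parallels.
k = 1/cos 28.9° = 1/0.8755 = 1.142.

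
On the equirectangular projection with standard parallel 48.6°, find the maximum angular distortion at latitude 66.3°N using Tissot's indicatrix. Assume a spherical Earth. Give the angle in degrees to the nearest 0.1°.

With standard parallel φ₀ = 48.6°, the equirectangular projection gives x = Rλ cos φ₀, y = Rφ, so h = 1 and k = cos 48.6° / cos φ.
At 66.3°: h = 1.000, k = 1.645; principal scales a = 1.645, b = 1.000.
sin(ω/2) = (a − b)/(a + b) = 0.6453/2.645 = 0.2439, so ω = 2 arcsin(0.2439) ≈ 28.2°.

28.2°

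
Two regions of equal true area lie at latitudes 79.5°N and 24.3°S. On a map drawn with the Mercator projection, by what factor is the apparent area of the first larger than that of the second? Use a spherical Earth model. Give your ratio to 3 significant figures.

Mercator areal scale is sec²φ.
At 79.5°: sec²(79.5°) = 1/0.1822² = 30.11.
At 24.3°: sec²(24.3°) = 1/0.9114² = 1.204.
Ratio = 30.11/1.204 = cos²(24.3°)/cos²(79.5°) ≈ 25.0.

25.0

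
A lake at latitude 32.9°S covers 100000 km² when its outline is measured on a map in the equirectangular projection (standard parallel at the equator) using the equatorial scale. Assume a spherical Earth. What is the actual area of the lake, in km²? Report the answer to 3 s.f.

84000 km²

For the equirectangular projection with φ₀ = 0 (plate carrée), h = 1 along meridians and k = sec φ along parallels.
Areal scale = h·k = 1 × sec φ; at 32.9°, h = 1.000, k = 1.191, so h·k = 1.191.
True area = apparent / (areal scale) = 100000 / 1.191 ≈ 84000 km².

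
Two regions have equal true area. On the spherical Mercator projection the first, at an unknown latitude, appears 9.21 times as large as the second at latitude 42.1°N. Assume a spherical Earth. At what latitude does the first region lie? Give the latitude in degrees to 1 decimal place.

Mercator areal scale is sec²φ, so apparent-area ratio = sec²φ₁ / sec²φ₂ = cos²φ₂ / cos²φ₁.
cos²φ₂ / cos²φ₁ = 9.21  ⇒  cos φ₁ = cos 42.1° / √9.21 = 0.7420/3.035 = 0.2445.
φ₁ = arccos(0.2445) ≈ 75.8°.

75.8°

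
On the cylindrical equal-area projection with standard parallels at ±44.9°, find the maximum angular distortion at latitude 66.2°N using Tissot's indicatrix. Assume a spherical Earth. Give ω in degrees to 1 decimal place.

A cylindrical equal-area projection with standard parallel φ₀ has meridian scale h = cos φ / cos φ₀ and parallel scale k = cos φ₀ / cos φ (so areas are preserved, h·k = 1).
At 66.2°: h = 0.5697, k = 1.755; principal scales a = 1.755, b = 0.5697.
sin(ω/2) = (a − b)/(a + b) = 1.186/2.325 = 0.5099, so ω = 2 arcsin(0.5099) ≈ 61.3°.

61.3°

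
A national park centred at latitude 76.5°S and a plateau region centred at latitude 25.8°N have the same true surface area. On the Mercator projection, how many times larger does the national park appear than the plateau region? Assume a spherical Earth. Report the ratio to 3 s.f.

Mercator is conformal with k = sec φ, so areal scale = k² = sec²φ.
At 76.5°: sec²(76.5°) = 1/0.2334² = 18.35.
At 25.8°: sec²(25.8°) = 1/0.9003² = 1.234.
Ratio = 18.35/1.234 = cos²(25.8°)/cos²(76.5°) ≈ 14.9.

14.9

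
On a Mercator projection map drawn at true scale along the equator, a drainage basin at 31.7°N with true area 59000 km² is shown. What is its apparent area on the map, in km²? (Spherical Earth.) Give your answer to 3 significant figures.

81500 km²

For Mercator, h = k = sec φ (a conformal cylindrical projection has a single point scale, 1/cos φ).
Areal scale = k² = sec²φ = 1/cos²(31.7°) = 1/0.8508² = 1.381.
Apparent area = 59000 × 1.381 ≈ 81500 km².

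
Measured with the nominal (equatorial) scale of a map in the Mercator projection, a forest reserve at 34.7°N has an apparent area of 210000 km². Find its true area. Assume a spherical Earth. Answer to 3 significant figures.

The Mercator projection is conformal; its linear scale factor is the same in every direction and equals sec φ = 1/cos φ.
Areal scale = k² = sec²φ = 1/cos²(34.7°) = 1/0.8221² = 1.479.
True area = apparent / (areal scale) = 210000 / 1.479 ≈ 142000 km².

142000 km²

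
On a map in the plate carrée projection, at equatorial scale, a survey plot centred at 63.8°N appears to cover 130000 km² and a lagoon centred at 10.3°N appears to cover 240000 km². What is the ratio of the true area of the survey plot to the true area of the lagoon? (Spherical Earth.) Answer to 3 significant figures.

0.243

Plate carrée has h = 1 and k = sec φ, giving areal scale sec φ; true area = (apparent area) · cos φ.
True area of survey plot: 130000 × cos(63.8°) = 130000 × 0.4415 = 57400 km².
True area of lagoon: 240000 × cos(10.3°) = 240000 × 0.9839 = 236100 km².
Ratio = 57400 / 236100 ≈ 0.243.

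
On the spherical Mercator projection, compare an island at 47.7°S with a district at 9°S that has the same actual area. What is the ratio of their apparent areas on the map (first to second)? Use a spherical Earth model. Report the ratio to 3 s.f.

2.15

On Mercator, area is exaggerated by sec²φ = 1/cos²φ.
At 47.7°: sec²(47.7°) = 1/0.6730² = 2.208.
At 9°: sec²(9°) = 1/0.9877² = 1.025.
Ratio = 2.208/1.025 = cos²(9°)/cos²(47.7°) ≈ 2.15.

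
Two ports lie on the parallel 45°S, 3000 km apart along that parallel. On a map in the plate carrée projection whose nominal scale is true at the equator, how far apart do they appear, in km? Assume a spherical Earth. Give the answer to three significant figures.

4240 km

For the equirectangular projection with φ₀ = 0 (plate carrée), h = 1 along meridians and k = sec φ along parallels.
Along the parallel, k = sec 45° = 1/0.7071 = 1.414.
Map distance = 3000 × 1.414 ≈ 4240 km.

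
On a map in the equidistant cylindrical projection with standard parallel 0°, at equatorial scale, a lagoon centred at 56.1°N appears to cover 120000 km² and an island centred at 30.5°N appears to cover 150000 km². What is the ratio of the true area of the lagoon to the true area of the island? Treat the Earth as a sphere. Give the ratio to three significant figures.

0.518

On the plate carrée, areal scale = h·k = 1 × sec φ, so true area = apparent × cos φ.
True area of lagoon: 120000 × cos(56.1°) = 120000 × 0.5577 = 66930 km².
True area of island: 150000 × cos(30.5°) = 150000 × 0.8616 = 129200 km².
Ratio = 66930 / 129200 ≈ 0.518.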